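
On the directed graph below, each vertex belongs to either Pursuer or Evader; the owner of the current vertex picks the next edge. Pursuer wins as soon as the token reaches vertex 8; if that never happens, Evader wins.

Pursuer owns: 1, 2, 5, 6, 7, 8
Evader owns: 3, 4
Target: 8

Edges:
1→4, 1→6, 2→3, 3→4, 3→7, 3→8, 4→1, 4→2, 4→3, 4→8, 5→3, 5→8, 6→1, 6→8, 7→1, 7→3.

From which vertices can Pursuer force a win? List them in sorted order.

1, 5, 6, 7, 8

A0 = {8}
A1: add {5, 6} — 5 (Pursuer) has 5→8; 6 (Pursuer) has 6→8.
A2: add {1} — 1 (Pursuer) has 1→6.
A3: add {7} — 7 (Pursuer) has 7→1.
A4 = A3; e.g. 2 (Pursuer) has no edge into A3. Fixed point.
Pursuer's winning region = {1, 5, 6, 7, 8}.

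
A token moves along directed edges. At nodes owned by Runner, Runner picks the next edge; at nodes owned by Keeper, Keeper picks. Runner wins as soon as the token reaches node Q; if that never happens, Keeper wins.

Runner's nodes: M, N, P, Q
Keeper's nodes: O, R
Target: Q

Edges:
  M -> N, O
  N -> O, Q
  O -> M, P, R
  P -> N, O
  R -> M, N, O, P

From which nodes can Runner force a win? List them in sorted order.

A0 = {Q}
A1: add {N} — N (Runner) has N→Q.
A2: add {M, P} — M (Runner) has M→N; P (Runner) has P→N.
A3 = A2; e.g. O (Keeper) can still go to R. Fixed point.
Runner's winning region = {M, N, P, Q}.

M, N, P, Q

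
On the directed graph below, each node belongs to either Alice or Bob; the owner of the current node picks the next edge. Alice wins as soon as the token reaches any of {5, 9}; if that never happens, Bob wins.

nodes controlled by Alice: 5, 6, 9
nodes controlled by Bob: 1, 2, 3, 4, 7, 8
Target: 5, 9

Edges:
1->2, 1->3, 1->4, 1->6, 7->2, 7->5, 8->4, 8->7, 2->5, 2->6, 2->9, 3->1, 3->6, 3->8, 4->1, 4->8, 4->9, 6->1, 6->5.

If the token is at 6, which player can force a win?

A0 = {5, 9}
A1: add {6} — 6 (Alice) has 6→5.
6 ∈ A1, so Alice can force the target.

Alice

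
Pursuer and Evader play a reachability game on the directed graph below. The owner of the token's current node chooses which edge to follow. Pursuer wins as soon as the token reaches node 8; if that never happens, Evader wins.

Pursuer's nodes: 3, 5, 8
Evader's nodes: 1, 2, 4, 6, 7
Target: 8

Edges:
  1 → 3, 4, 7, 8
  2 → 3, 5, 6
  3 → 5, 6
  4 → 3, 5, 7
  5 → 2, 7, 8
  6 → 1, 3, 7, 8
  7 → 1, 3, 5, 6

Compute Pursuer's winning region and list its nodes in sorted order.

3, 5, 8

A0 = {8}
A1: add {5} — 5 (Pursuer) has 5→8.
A2: add {3} — 3 (Pursuer) has 3→5.
A3 = A2; e.g. 1 (Evader) can still go to 4. Fixed point.
Pursuer's winning region = {3, 5, 8}.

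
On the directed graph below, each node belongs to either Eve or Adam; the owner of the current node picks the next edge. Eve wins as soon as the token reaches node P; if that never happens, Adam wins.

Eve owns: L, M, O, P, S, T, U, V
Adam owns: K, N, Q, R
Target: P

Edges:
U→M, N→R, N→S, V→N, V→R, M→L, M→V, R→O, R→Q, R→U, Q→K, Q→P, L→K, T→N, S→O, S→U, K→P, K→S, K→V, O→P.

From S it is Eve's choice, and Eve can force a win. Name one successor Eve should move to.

O

A0 = {P}
A1: add {O} — O (Eve) has O→P.
A2: add {S} — S (Eve) has S→O.
A3 = A2; e.g. K (Adam) can still go to V. Fixed point.
From S, successor O is in the attractor (rank 1); the other successor U is not.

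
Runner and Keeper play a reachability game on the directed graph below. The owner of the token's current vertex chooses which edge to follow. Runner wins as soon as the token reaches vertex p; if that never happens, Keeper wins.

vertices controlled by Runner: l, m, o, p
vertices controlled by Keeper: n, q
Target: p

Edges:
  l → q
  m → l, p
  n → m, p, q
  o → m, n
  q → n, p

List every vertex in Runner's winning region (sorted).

A0 = {p}
A1: add {m} — m (Runner) has m→p.
A2: add {o} — o (Runner) has o→m.
A3 = A2; e.g. l (Runner) has no edge into A2. Fixed point.
Runner's winning region = {m, o, p}.

m, o, p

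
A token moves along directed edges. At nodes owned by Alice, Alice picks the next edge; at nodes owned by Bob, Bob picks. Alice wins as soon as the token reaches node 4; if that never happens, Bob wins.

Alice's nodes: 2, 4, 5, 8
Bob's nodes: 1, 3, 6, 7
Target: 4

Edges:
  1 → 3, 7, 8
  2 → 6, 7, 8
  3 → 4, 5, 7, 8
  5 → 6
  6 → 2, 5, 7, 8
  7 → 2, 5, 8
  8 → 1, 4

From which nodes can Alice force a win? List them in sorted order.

A0 = {4}
A1: add {8} — 8 (Alice) has 8→4.
A2: add {2} — 2 (Alice) has 2→8.
A3 = A2; e.g. 1 (Bob) can still go to 3. Fixed point.
Alice's winning region = {2, 4, 8}.

2, 4, 8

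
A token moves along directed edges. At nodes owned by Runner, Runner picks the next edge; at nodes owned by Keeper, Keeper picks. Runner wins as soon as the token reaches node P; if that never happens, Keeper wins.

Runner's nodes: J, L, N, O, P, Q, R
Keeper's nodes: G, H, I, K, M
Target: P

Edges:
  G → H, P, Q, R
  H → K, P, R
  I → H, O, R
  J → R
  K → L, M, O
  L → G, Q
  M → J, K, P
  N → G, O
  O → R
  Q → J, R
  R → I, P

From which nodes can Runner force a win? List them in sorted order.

A0 = {P}
A1: add {R} — R (Runner) has R→P.
A2: add {J, O, Q} — J (Runner) has J→R; O (Runner) has O→R; Q (Runner) has Q→R.
A3: add {L, N} — L (Runner) has L→Q; N (Runner) has N→O.
A4 = A3; e.g. G (Keeper) can still go to H. Fixed point.
Runner's winning region = {J, L, N, O, P, Q, R}.

J, L, N, O, P, Q, R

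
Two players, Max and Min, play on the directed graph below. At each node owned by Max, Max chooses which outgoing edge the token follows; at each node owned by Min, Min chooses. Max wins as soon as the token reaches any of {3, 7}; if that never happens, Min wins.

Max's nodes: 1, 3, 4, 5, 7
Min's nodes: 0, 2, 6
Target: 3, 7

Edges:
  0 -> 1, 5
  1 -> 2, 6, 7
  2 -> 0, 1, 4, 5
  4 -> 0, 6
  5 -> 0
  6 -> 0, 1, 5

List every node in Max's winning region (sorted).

1, 3, 7

A0 = {3, 7}
A1: add {1} — 1 (Max) has 1→7.
A2 = A1; e.g. 0 (Min) can still go to 5. Fixed point.
Max's winning region = {1, 3, 7}.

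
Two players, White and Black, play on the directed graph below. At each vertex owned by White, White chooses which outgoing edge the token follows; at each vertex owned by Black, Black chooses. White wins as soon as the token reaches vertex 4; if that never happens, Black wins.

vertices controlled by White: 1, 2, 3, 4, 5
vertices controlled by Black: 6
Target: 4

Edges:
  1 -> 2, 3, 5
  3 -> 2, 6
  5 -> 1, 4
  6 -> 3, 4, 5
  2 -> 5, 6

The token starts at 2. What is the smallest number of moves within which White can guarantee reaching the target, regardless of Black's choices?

2

A0 = {4}
A1: add {5} — 5 (White) has 5→4.
A2: add {1, 2} — 1 (White) has 1→5; 2 (White) has 2→5.
2 enters the attractor at level 2, so White can force the target in 2 moves from there.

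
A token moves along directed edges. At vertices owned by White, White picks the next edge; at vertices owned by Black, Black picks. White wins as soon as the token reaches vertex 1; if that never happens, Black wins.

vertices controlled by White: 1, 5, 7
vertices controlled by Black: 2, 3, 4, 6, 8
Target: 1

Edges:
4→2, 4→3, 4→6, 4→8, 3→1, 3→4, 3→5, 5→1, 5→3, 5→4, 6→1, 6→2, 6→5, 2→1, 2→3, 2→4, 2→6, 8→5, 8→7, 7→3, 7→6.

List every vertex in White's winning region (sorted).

1, 5

A0 = {1}
A1: add {5} — 5 (White) has 5→1.
A2 = A1; e.g. 2 (Black) can still go to 3. Fixed point.
White's winning region = {1, 5}.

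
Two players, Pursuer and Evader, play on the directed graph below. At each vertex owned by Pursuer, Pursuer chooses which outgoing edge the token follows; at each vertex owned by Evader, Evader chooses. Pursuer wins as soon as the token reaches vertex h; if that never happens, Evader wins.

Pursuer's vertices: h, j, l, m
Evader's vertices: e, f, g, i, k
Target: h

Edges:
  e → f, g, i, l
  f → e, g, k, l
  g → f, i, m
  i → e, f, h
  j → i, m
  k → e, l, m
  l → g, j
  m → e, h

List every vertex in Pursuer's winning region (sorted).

h, j, l, m

A0 = {h}
A1: add {m} — m (Pursuer) has m→h.
A2: add {j} — j (Pursuer) has j→m.
A3: add {l} — l (Pursuer) has l→j.
A4 = A3; e.g. e (Evader) can still go to f. Fixed point.
Pursuer's winning region = {h, j, l, m}.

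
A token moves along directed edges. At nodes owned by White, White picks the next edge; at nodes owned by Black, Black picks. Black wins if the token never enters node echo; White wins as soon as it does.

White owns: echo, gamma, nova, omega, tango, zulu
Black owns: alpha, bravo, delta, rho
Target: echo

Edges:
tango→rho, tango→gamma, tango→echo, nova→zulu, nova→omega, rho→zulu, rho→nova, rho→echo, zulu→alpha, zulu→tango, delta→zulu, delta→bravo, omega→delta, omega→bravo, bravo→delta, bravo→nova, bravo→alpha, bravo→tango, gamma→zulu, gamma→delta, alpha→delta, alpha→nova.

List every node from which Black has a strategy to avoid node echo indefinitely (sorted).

alpha, bravo, delta, omega

A0 = {echo}
A1: add {tango} — tango (White) has tango→echo.
A2: add {zulu} — zulu (White) has zulu→tango.
A3: add {gamma, nova} — nova (White) has nova→zulu; gamma (White) has gamma→zulu.
A4: add {rho} — rho (Black): all of {zulu, nova, echo} already in.
A5 = A4; e.g. delta (Black) can still go to bravo. Fixed point.
White's attractor = {echo, gamma, nova, rho, tango, zulu}; Black avoids the target exactly from the complement.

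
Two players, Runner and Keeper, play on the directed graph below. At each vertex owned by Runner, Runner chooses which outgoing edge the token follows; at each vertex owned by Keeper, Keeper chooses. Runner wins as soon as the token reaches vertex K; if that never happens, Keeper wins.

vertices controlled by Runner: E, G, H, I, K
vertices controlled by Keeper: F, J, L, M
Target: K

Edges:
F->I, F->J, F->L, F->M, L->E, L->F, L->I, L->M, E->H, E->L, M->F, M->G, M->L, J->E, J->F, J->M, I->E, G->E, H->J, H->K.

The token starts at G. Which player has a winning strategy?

Runner

A0 = {K}
A1: add {H} — H (Runner) has H→K.
A2: add {E} — E (Runner) has E→H.
A3: add {G, I} — G (Runner) has G→E; I (Runner) has I→E.
A4 = A3; e.g. F (Keeper) can still go to J. Fixed point.
G ∈ A3, so Runner can force the target.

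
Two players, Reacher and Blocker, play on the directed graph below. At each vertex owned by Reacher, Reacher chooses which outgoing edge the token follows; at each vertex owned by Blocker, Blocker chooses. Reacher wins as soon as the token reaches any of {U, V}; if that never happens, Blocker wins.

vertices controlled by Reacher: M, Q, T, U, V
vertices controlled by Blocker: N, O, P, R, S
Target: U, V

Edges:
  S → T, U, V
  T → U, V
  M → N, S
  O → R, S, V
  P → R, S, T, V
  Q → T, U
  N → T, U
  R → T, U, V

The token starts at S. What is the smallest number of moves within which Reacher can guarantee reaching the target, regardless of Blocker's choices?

A0 = {U, V}
A1: add {Q, T} — Q (Reacher) has Q→U; T (Reacher) has T→U.
A2: add {N, R, S} — N (Blocker): all of {T, U} already in; R (Blocker): all of {T, U, V} already in; S (Blocker): all of {T, U, V} already in.
S enters the attractor at level 2, so Reacher can force the target in 2 moves from there.

2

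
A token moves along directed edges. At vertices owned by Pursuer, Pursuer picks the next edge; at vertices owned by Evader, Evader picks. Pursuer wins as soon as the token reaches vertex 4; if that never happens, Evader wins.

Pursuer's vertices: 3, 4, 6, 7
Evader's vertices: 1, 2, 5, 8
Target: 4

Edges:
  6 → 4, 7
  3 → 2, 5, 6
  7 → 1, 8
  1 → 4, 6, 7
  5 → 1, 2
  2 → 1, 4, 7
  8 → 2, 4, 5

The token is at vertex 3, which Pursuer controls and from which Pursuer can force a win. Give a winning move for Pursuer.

6

A0 = {4}
A1: add {6} — 6 (Pursuer) has 6→4.
A2: add {3} — 3 (Pursuer) has 3→6.
A3 = A2; e.g. 1 (Evader) can still go to 7. Fixed point.
From 3, successor 6 is in the attractor (rank 1); the other successors 2, 5 are not.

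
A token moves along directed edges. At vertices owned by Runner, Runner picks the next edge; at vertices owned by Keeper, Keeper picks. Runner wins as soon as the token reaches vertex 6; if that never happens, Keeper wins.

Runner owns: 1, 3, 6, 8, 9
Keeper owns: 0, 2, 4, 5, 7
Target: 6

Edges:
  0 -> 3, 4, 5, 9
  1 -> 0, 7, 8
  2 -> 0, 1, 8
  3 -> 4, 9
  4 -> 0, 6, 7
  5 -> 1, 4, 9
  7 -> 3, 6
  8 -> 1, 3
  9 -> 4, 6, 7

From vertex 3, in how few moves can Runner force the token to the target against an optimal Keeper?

2

A0 = {6}
A1: add {9} — 9 (Runner) has 9→6.
A2: add {3} — 3 (Runner) has 3→9.
3 enters the attractor at level 2, so Runner can force the target in 2 moves from there.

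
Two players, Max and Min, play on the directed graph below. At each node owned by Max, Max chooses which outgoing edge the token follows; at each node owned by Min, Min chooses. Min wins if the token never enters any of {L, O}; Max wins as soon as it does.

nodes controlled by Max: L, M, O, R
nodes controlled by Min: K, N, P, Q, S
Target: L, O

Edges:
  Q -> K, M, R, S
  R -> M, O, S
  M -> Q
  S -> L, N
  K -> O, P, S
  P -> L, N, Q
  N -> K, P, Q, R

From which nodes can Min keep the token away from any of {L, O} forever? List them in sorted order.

K, M, N, P, Q, S

A0 = {L, O}
A1: add {R} — R (Max) has R→O.
A2 = A1; e.g. K (Min) can still go to P. Fixed point.
Max's attractor = {L, O, R}; Min avoids the target exactly from the complement.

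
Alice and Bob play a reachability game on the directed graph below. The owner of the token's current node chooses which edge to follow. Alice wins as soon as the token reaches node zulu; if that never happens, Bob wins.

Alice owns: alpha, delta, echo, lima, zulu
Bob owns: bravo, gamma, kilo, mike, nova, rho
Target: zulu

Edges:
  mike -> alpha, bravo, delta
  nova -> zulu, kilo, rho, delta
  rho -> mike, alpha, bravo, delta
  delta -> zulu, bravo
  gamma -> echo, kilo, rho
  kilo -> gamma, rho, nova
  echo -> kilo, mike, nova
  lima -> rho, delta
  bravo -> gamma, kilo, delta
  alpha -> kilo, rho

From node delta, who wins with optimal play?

Alice

A0 = {zulu}
A1: add {delta} — delta (Alice) has delta→zulu.
delta ∈ A1, so Alice can force the target.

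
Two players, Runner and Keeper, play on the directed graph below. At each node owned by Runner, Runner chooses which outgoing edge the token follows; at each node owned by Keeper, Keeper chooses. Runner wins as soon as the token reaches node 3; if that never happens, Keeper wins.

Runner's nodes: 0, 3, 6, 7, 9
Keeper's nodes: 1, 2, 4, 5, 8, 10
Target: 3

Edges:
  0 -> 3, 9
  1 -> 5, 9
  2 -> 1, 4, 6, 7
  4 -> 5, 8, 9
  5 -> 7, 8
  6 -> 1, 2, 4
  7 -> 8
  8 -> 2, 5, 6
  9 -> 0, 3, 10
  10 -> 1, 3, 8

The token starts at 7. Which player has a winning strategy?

A0 = {3}
A1: add {0, 9} — 0 (Runner) has 0→3; 9 (Runner) has 9→3.
A2 = A1; e.g. 1 (Keeper) can still go to 5. Fixed point.
7 never enters the attractor, so Keeper can avoid the target forever.

Keeper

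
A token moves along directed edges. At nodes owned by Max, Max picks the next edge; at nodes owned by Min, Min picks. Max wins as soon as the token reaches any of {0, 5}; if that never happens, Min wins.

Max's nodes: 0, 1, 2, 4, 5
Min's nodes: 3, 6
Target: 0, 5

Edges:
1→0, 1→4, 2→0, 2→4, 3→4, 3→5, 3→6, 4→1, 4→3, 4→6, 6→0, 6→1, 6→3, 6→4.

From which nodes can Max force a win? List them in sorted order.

A0 = {0, 5}
A1: add {1, 2} — 1 (Max) has 1→0; 2 (Max) has 2→0.
A2: add {4} — 4 (Max) has 4→1.
A3 = A2; e.g. 3 (Min) can still go to 6. Fixed point.
Max's winning region = {0, 1, 2, 4, 5}.

0, 1, 2, 4, 5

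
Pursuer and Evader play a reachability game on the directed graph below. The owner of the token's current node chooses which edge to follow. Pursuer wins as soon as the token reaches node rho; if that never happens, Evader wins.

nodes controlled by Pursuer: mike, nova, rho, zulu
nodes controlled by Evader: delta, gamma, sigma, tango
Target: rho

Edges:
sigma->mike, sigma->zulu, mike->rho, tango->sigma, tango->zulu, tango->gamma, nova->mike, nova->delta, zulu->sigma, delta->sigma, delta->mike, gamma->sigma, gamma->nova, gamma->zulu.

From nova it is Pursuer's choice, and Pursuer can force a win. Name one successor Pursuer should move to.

A0 = {rho}
A1: add {mike} — mike (Pursuer) has mike→rho.
A2: add {nova} — nova (Pursuer) has nova→mike.
A3 = A2; e.g. sigma (Evader) can still go to zulu. Fixed point.
From nova, successor mike is in the attractor (rank 1); the other successor delta is not.

mike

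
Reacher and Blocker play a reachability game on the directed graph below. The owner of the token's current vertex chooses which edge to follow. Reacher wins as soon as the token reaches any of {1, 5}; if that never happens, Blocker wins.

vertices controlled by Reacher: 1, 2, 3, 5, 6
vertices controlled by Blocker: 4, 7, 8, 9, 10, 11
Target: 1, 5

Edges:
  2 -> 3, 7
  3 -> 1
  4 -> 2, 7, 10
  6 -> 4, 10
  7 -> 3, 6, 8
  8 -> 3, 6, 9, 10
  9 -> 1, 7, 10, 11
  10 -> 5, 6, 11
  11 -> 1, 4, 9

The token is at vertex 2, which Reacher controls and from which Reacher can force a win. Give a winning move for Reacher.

3

A0 = {1, 5}
A1: add {3} — 3 (Reacher) has 3→1.
A2: add {2} — 2 (Reacher) has 2→3.
A3 = A2; e.g. 4 (Blocker) can still go to 7. Fixed point.
From 2, successor 3 is in the attractor (rank 1); the other successor 7 is not.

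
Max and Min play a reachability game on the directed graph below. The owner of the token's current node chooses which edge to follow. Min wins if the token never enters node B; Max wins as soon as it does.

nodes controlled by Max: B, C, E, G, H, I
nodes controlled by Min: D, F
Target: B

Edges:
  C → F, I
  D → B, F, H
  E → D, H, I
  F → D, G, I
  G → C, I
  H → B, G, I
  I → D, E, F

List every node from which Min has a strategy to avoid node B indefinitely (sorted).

A0 = {B}
A1: add {H} — H (Max) has H→B.
A2: add {E} — E (Max) has E→H.
A3: add {I} — I (Max) has I→E.
A4: add {C, G} — C (Max) has C→I; G (Max) has G→I.
A5 = A4; e.g. D (Min) can still go to F. Fixed point.
Max's attractor = {B, C, E, G, H, I}; Min avoids the target exactly from the complement.

D, F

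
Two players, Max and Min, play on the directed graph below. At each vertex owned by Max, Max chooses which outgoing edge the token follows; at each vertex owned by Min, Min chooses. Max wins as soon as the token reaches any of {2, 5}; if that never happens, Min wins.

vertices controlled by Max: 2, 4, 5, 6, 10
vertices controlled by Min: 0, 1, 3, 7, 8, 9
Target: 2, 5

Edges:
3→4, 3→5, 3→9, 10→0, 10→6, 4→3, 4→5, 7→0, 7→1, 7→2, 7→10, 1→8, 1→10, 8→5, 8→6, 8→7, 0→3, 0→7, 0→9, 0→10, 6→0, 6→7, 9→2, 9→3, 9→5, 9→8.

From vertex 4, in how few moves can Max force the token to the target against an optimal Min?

1

A0 = {2, 5}
A1: add {4} — 4 (Max) has 4→5.
A2 = A1; e.g. 0 (Min) can still go to 3. Fixed point.
4 enters the attractor at level 1, so Max can force the target in 1 move from there.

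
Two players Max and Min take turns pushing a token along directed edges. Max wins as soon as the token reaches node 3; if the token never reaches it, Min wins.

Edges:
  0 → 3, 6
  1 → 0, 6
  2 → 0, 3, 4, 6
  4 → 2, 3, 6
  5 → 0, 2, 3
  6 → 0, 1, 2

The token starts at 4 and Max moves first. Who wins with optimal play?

Max

Track states (vertex, player-to-move).
A0 = {(3,Max), (3,Min)}
A1: add {(0,Max), (2,Max), (4,Max), (5,Max)}.
(4,Max) ∈ A1 ⇒ Max forces the target.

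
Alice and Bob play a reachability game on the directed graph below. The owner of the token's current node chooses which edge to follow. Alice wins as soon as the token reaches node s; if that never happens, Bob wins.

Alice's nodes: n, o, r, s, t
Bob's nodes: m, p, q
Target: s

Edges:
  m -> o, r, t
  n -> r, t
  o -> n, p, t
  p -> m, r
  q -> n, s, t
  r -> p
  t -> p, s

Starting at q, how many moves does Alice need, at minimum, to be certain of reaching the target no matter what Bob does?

3

A0 = {s}
A1: add {t} — t (Alice) has t→s.
A2: add {n, o} — n (Alice) has n→t; o (Alice) has o→t.
A3: add {q} — q (Bob): all of {n, s, t} already in.
A4 = A3; e.g. m (Bob) can still go to r. Fixed point.
q enters the attractor at level 3, so Alice can force the target in 3 moves from there.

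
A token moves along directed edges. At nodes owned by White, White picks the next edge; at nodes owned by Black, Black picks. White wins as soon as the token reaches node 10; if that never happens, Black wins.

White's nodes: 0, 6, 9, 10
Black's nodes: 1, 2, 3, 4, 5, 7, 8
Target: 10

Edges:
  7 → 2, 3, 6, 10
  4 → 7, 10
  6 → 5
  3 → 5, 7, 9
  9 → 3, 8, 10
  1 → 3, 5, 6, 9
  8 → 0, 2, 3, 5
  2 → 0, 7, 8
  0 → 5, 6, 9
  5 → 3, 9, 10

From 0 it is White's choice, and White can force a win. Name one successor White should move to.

A0 = {10}
A1: add {9} — 9 (White) has 9→10.
A2: add {0} — 0 (White) has 0→9.
A3 = A2; e.g. 1 (Black) can still go to 3. Fixed point.
From 0, successor 9 is in the attractor (rank 1); the other successors 5, 6 are not.

9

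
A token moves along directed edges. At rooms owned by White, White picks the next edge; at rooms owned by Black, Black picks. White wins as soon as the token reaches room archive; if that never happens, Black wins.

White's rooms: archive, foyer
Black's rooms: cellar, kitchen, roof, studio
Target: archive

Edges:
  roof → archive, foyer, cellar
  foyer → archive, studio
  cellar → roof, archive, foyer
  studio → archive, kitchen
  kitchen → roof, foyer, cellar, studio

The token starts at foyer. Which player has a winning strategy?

A0 = {archive}
A1: add {foyer} — foyer (White) has foyer→archive.
A2 = A1; e.g. roof (Black) can still go to cellar. Fixed point.
foyer ∈ A1, so White can force the target.

White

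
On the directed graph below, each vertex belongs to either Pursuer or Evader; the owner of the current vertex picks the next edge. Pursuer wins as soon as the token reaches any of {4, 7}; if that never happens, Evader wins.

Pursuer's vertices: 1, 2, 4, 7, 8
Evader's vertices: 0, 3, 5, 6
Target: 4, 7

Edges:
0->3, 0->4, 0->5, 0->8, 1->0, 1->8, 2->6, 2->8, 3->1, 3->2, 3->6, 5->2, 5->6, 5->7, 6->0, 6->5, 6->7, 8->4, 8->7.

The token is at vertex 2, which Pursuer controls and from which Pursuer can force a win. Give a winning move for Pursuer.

A0 = {4, 7}
A1: add {8} — 8 (Pursuer) has 8→4.
A2: add {1, 2} — 1 (Pursuer) has 1→8; 2 (Pursuer) has 2→8.
A3 = A2; e.g. 0 (Evader) can still go to 3. Fixed point.
From 2, successor 8 is in the attractor (rank 1); the other successor 6 is not.

8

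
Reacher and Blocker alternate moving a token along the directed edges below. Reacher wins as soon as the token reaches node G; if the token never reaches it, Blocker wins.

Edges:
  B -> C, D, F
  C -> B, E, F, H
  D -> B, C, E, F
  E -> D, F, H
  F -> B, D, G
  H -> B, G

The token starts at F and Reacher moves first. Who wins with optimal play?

Track states (vertex, player-to-move).
A0 = {(G,Reacher), (G,Blocker)}
A1: add {(F,Reacher), (H,Reacher)}.
(F,Reacher) ∈ A1 ⇒ Reacher forces the target.

Reacher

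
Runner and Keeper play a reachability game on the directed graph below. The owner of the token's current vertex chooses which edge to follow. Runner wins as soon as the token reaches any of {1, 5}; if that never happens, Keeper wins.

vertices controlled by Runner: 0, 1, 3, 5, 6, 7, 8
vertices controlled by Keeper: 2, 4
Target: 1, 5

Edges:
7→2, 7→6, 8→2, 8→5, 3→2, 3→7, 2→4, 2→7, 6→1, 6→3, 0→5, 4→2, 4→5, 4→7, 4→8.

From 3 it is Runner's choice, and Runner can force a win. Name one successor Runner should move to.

A0 = {1, 5}
A1: add {0, 6, 8} — 0 (Runner) has 0→5; 6 (Runner) has 6→1; 8 (Runner) has 8→5.
A2: add {7} — 7 (Runner) has 7→6.
A3: add {3} — 3 (Runner) has 3→7.
A4 = A3; e.g. 2 (Keeper) can still go to 4. Fixed point.
From 3, successor 7 is in the attractor (rank 2); the other successor 2 is not.

7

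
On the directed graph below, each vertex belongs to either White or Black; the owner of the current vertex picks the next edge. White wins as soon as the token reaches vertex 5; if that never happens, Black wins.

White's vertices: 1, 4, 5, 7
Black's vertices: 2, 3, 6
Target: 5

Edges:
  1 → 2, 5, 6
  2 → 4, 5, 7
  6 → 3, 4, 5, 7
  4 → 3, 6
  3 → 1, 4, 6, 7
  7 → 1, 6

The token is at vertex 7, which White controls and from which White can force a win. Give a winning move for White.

A0 = {5}
A1: add {1} — 1 (White) has 1→5.
A2: add {7} — 7 (White) has 7→1.
A3 = A2; e.g. 2 (Black) can still go to 4. Fixed point.
From 7, successor 1 is in the attractor (rank 1); the other successor 6 is not.

1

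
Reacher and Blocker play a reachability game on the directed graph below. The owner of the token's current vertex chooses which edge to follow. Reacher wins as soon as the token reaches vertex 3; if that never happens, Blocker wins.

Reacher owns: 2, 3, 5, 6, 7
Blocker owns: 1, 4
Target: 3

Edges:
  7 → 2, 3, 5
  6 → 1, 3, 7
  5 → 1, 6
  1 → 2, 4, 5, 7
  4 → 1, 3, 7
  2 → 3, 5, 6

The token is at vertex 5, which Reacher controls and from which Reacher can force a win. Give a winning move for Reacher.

A0 = {3}
A1: add {2, 6, 7} — 2 (Reacher) has 2→3; 6 (Reacher) has 6→3; 7 (Reacher) has 7→3.
A2: add {5} — 5 (Reacher) has 5→6.
A3 = A2; e.g. 1 (Blocker) can still go to 4. Fixed point.
From 5, successor 6 is in the attractor (rank 1); the other successor 1 is not.

6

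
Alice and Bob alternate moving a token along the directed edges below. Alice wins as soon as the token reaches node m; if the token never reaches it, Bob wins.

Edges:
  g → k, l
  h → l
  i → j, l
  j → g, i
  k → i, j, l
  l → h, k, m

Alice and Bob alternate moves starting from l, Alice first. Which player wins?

Track states (vertex, player-to-move).
A0 = {(m,Alice), (m,Bob)}
A1: add {(l,Alice)}.
(l,Alice) ∈ A1 ⇒ Alice forces the target.

Alice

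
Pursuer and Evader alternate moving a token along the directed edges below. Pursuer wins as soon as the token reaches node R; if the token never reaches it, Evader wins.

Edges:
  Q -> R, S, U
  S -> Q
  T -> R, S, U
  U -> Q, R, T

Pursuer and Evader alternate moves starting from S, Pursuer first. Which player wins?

Evader

Track states (vertex, player-to-move).
A0 = {(R,Pursuer), (R,Evader)}
A1: add {(Q,Pursuer), (T,Pursuer), (U,Pursuer)}.
A2: add {(S,Evader), (U,Evader)}.
A3 = A2; e.g. (Q,Evader) stays out. (S,Pursuer) never enters ⇒ Evader avoids the target.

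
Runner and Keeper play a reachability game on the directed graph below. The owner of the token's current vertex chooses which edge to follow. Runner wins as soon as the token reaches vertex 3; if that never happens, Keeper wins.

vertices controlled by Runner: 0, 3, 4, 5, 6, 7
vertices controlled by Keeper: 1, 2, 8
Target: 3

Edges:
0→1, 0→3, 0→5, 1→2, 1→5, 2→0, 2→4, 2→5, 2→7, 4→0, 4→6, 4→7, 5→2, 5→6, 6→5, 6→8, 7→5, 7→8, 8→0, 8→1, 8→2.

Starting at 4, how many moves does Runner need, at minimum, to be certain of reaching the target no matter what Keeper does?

A0 = {3}
A1: add {0} — 0 (Runner) has 0→3.
A2: add {4} — 4 (Runner) has 4→0.
A3 = A2; e.g. 1 (Keeper) can still go to 2. Fixed point.
4 enters the attractor at level 2, so Runner can force the target in 2 moves from there.

2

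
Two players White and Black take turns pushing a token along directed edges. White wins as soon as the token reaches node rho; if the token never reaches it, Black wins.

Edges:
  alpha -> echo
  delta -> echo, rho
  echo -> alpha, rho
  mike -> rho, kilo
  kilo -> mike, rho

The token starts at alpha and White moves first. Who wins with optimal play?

Black

Track states (vertex, player-to-move).
A0 = {(rho,White), (rho,Black)}
A1: add {(delta,White), (echo,White), (mike,White), (kilo,White)}.
A2: add {(alpha,Black), (delta,Black), (mike,Black), (kilo,Black)}.
A3 = A2; e.g. (alpha,White) stays out. (alpha,White) never enters ⇒ Black avoids the target.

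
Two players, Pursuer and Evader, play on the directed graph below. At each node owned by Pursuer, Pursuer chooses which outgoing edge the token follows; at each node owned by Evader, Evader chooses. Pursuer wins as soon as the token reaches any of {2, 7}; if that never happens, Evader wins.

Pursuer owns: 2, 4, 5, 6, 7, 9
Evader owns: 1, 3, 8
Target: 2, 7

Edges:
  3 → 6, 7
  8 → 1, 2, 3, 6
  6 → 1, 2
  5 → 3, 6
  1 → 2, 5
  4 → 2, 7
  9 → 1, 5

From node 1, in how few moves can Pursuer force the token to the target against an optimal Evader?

3

A0 = {2, 7}
A1: add {4, 6} — 4 (Pursuer) has 4→2; 6 (Pursuer) has 6→2.
A2: add {3, 5} — 3 (Evader): all of {6, 7} already in; 5 (Pursuer) has 5→6.
A3: add {1, 9} — 1 (Evader): all of {2, 5} already in; 9 (Pursuer) has 9→5.
1 enters the attractor at level 3, so Pursuer can force the target in 3 moves from there.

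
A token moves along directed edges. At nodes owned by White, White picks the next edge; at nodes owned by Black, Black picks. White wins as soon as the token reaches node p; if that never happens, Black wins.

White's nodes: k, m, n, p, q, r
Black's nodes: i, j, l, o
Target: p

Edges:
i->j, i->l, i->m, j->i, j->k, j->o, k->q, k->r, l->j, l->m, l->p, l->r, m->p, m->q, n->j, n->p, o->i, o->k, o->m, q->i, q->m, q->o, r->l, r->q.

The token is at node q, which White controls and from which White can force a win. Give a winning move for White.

A0 = {p}
A1: add {m, n} — m (White) has m→p; n (White) has n→p.
A2: add {q} — q (White) has q→m.
A3: add {k, r} — k (White) has k→q; r (White) has r→q.
A4 = A3; e.g. i (Black) can still go to j. Fixed point.
From q, successor m is in the attractor (rank 1); the other successors i, o are not.

m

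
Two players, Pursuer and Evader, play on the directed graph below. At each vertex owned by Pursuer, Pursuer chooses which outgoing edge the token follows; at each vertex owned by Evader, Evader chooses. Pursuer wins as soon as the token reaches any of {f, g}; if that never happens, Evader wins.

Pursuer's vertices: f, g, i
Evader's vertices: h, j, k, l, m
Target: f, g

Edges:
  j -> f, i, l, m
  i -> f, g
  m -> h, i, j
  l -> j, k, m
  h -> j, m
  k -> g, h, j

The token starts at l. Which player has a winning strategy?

A0 = {f, g}
A1: add {i} — i (Pursuer) has i→f.
A2 = A1; e.g. h (Evader) can still go to j. Fixed point.
l never enters the attractor, so Evader can avoid the target forever.

Evader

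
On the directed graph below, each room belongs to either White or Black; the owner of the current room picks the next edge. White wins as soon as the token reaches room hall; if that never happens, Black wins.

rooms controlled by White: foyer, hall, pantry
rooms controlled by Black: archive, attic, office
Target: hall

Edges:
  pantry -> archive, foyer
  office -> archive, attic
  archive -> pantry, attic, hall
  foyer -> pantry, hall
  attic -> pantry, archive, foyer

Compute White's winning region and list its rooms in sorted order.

A0 = {hall}
A1: add {foyer} — foyer (White) has foyer→hall.
A2: add {pantry} — pantry (White) has pantry→foyer.
A3 = A2; e.g. office (Black) can still go to archive. Fixed point.
White's winning region = {foyer, hall, pantry}.

foyer, hall, pantry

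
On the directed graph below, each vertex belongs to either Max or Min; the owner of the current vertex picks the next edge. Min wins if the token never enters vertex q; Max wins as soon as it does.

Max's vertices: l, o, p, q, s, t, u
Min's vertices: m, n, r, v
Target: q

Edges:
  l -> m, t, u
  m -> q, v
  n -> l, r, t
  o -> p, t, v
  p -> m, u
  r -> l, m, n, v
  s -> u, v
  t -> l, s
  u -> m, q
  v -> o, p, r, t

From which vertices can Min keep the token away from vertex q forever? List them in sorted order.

m, n, r, v

A0 = {q}
A1: add {u} — u (Max) has u→q.
A2: add {l, p, s} — l (Max) has l→u; p (Max) has p→u; s (Max) has s→u.
A3: add {o, t} — o (Max) has o→p; t (Max) has t→l.
A4 = A3; e.g. m (Min) can still go to v. Fixed point.
Max's attractor = {l, o, p, q, s, t, u}; Min avoids the target exactly from the complement.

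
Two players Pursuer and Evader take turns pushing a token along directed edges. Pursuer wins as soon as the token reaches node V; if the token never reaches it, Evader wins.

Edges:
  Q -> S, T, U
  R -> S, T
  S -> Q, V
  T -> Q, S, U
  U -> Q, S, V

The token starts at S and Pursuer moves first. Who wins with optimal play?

Track states (vertex, player-to-move).
A0 = {(V,Pursuer), (V,Evader)}
A1: add {(S,Pursuer), (U,Pursuer)}.
(S,Pursuer) ∈ A1 ⇒ Pursuer forces the target.

Pursuer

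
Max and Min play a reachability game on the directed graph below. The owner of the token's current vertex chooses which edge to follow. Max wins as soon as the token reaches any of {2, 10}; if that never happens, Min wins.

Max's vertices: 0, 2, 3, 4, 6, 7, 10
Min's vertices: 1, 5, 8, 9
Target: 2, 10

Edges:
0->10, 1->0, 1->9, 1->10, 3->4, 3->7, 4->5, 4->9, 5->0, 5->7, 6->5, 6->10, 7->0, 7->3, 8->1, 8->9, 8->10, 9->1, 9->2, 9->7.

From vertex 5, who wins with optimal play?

Max

A0 = {2, 10}
A1: add {0, 6} — 0 (Max) has 0→10; 6 (Max) has 6→10.
A2: add {7} — 7 (Max) has 7→0.
A3: add {3, 5} — 3 (Max) has 3→7; 5 (Min): all of {0, 7} already in.
5 ∈ A3, so Max can force the target.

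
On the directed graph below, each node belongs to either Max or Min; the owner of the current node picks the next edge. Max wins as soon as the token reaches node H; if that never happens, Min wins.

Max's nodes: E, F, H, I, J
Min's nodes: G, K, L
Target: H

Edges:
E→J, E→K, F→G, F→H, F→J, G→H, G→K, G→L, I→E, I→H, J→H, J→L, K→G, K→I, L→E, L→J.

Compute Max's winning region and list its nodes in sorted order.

A0 = {H}
A1: add {F, I, J} — F (Max) has F→H; I (Max) has I→H; J (Max) has J→H.
A2: add {E} — E (Max) has E→J.
A3: add {L} — L (Min): all of {E, J} already in.
A4 = A3; e.g. G (Min) can still go to K. Fixed point.
Max's winning region = {E, F, H, I, J, L}.

E, F, H, I, J, L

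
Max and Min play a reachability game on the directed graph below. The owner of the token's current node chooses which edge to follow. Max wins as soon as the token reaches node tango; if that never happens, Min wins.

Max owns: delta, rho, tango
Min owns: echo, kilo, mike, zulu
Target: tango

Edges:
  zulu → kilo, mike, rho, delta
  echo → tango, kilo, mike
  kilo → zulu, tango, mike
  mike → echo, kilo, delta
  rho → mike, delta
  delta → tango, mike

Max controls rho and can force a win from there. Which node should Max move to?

A0 = {tango}
A1: add {delta} — delta (Max) has delta→tango.
A2: add {rho} — rho (Max) has rho→delta.
A3 = A2; e.g. zulu (Min) can still go to kilo. Fixed point.
From rho, successor delta is in the attractor (rank 1); the other successor mike is not.

delta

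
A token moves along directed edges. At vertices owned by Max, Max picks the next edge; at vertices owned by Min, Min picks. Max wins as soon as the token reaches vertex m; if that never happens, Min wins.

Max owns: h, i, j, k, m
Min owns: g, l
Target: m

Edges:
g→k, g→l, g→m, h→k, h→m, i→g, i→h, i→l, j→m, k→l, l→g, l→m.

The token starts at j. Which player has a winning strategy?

A0 = {m}
A1: add {h, j} — h (Max) has h→m; j (Max) has j→m.
j ∈ A1, so Max can force the target.

Max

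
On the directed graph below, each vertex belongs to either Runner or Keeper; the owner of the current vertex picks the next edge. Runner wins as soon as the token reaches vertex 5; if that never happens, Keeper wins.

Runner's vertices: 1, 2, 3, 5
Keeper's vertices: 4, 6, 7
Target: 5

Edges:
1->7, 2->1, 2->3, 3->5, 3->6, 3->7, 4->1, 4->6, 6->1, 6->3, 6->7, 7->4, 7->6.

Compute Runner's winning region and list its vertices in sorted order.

2, 3, 5

A0 = {5}
A1: add {3} — 3 (Runner) has 3→5.
A2: add {2} — 2 (Runner) has 2→3.
A3 = A2; e.g. 1 (Runner) has no edge into A2. Fixed point.
Runner's winning region = {2, 3, 5}.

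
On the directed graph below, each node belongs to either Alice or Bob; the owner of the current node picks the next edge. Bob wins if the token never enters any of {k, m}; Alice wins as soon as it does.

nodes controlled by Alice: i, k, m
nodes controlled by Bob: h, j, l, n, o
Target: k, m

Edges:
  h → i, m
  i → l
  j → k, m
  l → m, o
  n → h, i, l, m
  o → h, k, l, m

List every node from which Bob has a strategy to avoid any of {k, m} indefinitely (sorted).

A0 = {k, m}
A1: add {j} — j (Bob): all of {k, m} already in.
A2 = A1; e.g. h (Bob) can still go to i. Fixed point.
Alice's attractor = {j, k, m}; Bob avoids the target exactly from the complement.

h, i, l, n, o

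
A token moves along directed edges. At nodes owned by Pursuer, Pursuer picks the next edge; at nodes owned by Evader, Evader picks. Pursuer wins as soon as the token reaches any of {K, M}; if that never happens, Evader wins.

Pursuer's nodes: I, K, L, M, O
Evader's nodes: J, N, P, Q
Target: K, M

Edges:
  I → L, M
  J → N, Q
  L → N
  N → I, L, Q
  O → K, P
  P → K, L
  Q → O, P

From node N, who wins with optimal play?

Evader

A0 = {K, M}
A1: add {I, O} — I (Pursuer) has I→M; O (Pursuer) has O→K.
A2 = A1; e.g. J (Evader) can still go to N. Fixed point.
N never enters the attractor, so Evader can avoid the target forever.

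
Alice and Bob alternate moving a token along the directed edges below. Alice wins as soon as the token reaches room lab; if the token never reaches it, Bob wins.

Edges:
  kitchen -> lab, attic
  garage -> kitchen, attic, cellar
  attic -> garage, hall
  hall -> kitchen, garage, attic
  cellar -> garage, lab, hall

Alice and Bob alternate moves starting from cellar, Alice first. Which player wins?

Alice

Track states (vertex, player-to-move).
A0 = {(lab,Alice), (lab,Bob)}
A1: add {(kitchen,Alice), (cellar,Alice)}.
(cellar,Alice) ∈ A1 ⇒ Alice forces the target.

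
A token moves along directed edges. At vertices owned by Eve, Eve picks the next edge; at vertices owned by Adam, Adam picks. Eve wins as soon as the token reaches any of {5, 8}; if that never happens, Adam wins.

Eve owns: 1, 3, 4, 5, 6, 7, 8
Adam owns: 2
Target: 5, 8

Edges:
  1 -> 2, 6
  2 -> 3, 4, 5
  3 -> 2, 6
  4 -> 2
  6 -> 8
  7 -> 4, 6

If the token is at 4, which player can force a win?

A0 = {5, 8}
A1: add {6} — 6 (Eve) has 6→8.
A2: add {1, 3, 7} — 1 (Eve) has 1→6; 3 (Eve) has 3→6; 7 (Eve) has 7→6.
A3 = A2; e.g. 2 (Adam) can still go to 4. Fixed point.
4 never enters the attractor, so Adam can avoid the target forever.

Adam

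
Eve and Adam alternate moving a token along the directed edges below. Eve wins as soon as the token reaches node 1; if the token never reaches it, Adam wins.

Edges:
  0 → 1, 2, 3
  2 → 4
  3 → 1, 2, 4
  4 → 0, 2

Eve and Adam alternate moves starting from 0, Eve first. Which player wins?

Eve

Track states (vertex, player-to-move).
A0 = {(1,Eve), (1,Adam)}
A1: add {(0,Eve), (3,Eve)}.
(0,Eve) ∈ A1 ⇒ Eve forces the target.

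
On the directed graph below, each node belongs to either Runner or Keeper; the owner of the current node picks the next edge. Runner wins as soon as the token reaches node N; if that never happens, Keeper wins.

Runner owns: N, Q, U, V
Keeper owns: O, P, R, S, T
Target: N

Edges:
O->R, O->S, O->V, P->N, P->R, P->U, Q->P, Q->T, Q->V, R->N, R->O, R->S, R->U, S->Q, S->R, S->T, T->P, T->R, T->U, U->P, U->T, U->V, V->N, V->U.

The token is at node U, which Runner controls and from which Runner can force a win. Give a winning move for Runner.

V

A0 = {N}
A1: add {V} — V (Runner) has V→N.
A2: add {Q, U} — Q (Runner) has Q→V; U (Runner) has U→V.
A3 = A2; e.g. O (Keeper) can still go to R. Fixed point.
From U, successor V is in the attractor (rank 1); the other successors P, T are not.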